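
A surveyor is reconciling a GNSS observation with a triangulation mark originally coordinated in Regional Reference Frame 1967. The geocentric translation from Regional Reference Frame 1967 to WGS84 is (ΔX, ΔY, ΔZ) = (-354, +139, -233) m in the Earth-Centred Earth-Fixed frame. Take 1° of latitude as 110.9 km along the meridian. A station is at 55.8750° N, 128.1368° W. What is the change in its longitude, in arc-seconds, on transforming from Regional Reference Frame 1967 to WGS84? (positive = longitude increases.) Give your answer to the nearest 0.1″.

sin φ = 0.827816, cos φ = 0.561000, sin λ = -0.786539, cos λ = -0.617541.
East component: ΔE = −sin λ·ΔX + cos λ·ΔY = −(-0.786539)(-354) + (-0.617541)(139) = -364.27 m.
1° of latitude spans 110900 m; at latitude φ, 1° of longitude spans that × cos φ = 62214.9 m, so Δλ = -364.27 / 62214.9 × 3600 = -21.078″.

Δλ = -21.1″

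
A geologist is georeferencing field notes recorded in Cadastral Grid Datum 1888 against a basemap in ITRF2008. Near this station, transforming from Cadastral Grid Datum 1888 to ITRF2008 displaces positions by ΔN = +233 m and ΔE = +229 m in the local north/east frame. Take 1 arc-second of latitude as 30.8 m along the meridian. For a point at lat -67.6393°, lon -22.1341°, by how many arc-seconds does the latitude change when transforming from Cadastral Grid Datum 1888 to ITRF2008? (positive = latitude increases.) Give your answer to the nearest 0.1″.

1″ of latitude = 30.80 m, so Δφ = 233.0 / 30.80 = 7.565″.

Δφ = 7.6″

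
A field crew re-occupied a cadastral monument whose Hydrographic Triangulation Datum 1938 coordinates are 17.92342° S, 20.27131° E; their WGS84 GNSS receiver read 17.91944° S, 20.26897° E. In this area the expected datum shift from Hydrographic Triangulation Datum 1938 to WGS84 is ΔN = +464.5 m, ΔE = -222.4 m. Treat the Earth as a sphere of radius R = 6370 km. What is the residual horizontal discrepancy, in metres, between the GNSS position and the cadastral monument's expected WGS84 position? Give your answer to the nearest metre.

33 m

Observed coordinate differences: Δφ = +0.00398°, Δλ = -0.00234°.
Converting to metres (1° lat = 111177 m, cos φ = 0.951469): observed ΔN = 442.5 m, observed ΔE = -247.5 m.
Subtracting the expected shift leaves a residual of 442.5 − (464.5) = -22.0 m north and -247.5 − (-222.4) = -25.1 m east.
Residual distance = √((-22.0)² + (-25.1)²) = 33.4 m.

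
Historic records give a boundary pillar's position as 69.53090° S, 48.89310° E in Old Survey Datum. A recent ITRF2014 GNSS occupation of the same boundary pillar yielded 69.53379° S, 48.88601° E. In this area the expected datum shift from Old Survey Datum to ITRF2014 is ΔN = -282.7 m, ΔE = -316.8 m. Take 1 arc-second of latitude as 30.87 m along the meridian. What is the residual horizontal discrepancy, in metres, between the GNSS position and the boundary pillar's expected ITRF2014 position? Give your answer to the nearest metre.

Observed coordinate differences: Δφ = -0.00289°, Δλ = -0.00709°.
Converting to metres (1° lat = 111132 m, cos φ = 0.349702): observed ΔN = -321.2 m, observed ΔE = -275.5 m.
Subtracting the expected shift leaves a residual of -321.2 − (-282.7) = -38.5 m north and -275.5 − (-316.8) = 41.3 m east.
Residual distance = √((-38.5)² + 41.3²) = 56.4 m.

56 m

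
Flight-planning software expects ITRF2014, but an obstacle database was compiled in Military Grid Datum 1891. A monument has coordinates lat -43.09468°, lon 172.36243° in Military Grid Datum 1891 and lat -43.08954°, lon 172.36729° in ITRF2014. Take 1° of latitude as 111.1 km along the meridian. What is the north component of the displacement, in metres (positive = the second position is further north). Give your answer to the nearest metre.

Δφ = -43.08954° − -43.09468° = +0.00514°; Δλ = 172.36729° − 172.36243° = +0.00486°.
ΔN = Δφ × 111100 = 571.1 m; ΔE = Δλ × 111100 × cos(-43.09468°) = +0.00486 × 111100 × 0.730226 = 394.3 m.

ΔN = 571 m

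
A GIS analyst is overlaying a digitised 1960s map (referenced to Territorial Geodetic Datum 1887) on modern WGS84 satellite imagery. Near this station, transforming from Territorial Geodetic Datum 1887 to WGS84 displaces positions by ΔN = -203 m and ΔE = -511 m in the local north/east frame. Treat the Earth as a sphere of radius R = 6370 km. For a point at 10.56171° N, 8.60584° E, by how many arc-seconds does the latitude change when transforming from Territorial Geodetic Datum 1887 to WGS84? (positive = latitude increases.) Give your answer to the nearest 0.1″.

Δφ = -6.6″

On a sphere of radius R, 1 rad of latitude = R, so Δφ = ΔN / R = -203.0 / 6370000 = -3.1868e-05 rad = -6.573″.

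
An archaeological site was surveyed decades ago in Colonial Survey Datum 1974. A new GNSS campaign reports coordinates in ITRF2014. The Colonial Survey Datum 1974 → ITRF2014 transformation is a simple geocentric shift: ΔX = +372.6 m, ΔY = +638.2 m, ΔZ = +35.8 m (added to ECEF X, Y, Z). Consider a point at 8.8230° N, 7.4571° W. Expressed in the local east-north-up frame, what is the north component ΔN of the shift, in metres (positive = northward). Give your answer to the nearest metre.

The local north axis is (−sin φ cos λ, −sin φ sin λ, cos φ), giving ΔN = -56.667 + 12.704 + 35.376 = -8.59 m.

ΔN = -9 m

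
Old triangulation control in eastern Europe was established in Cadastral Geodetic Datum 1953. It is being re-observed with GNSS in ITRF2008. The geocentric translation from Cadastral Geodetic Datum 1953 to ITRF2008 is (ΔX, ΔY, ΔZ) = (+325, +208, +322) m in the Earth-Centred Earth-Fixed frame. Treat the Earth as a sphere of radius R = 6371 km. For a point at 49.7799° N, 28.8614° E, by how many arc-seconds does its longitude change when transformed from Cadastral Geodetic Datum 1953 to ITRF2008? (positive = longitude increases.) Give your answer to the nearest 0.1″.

sin φ = 0.763570, cos φ = 0.645726, sin λ = 0.482692, cos λ = 0.875790.
East component: ΔE = −sin λ·ΔX + cos λ·ΔY = −(0.482692)(325) + (0.875790)(208) = 25.29 m.
1° of latitude spans πR/180 = 111195 m; at latitude φ, 1° of longitude spans that × cos φ = 71801.4 m, so Δλ = 25.29 / 71801.4 × 3600 = 1.268″.

Δλ = 1.3″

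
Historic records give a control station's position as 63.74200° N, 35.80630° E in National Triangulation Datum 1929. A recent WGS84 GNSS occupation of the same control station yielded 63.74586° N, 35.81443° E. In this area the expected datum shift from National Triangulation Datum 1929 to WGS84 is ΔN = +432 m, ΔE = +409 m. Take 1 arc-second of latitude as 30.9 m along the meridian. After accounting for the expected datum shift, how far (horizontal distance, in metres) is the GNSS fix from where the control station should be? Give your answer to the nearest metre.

9 m

Observed coordinate differences: Δφ = +0.00386°, Δλ = +0.00813°.
Converting to metres (1° lat = 111240 m, cos φ = 0.442414): observed ΔN = 429.4 m, observed ΔE = 400.1 m.
Subtracting the expected shift leaves a residual of 429.4 − (432) = -2.6 m north and 400.1 − (409) = -8.9 m east.
Residual distance = √((-2.6)² + (-8.9)²) = 9.3 m.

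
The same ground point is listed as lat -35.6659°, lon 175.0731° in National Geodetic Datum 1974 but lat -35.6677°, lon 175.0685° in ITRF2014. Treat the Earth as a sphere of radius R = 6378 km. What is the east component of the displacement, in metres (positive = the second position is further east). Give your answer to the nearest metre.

ΔE = -416 m

Δφ = -35.6677° − -35.6659° = -0.0018°; Δλ = 175.0685° − 175.0731° = -0.0046°.
1° along a meridian = πR/180 = 111317 m.
ΔN = Δφ × 111317 = -200.4 m; ΔE = Δλ × 111317 × cos(-35.6659°) = -0.0046 × 111317 × 0.812431 = -416.0 m.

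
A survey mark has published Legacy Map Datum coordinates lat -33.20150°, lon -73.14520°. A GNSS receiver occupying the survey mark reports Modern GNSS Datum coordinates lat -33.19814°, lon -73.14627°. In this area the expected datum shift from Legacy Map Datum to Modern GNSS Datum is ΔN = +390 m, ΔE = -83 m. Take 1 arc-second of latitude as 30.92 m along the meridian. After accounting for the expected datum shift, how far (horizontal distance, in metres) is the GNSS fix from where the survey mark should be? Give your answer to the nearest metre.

Observed coordinate differences: Δφ = +0.00336°, Δλ = -0.00107°.
Converting to metres (1° lat = 111312 m, cos φ = 0.836750): observed ΔN = 374.0 m, observed ΔE = -99.7 m.
Subtracting the expected shift leaves a residual of 374.0 − (390) = -16.0 m north and -99.7 − (-83) = -16.7 m east.
Residual distance = √((-16.0)² + (-16.7)²) = 23.1 m.

23 m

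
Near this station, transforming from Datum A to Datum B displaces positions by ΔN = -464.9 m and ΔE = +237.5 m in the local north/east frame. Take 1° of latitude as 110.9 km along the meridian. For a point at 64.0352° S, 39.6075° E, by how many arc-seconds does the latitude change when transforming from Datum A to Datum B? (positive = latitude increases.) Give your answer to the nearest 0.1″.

1° of latitude = 110.9 km, so Δφ = -464.9 / 110900 = -0.0041921° = -15.091″.

Δφ = -15.1″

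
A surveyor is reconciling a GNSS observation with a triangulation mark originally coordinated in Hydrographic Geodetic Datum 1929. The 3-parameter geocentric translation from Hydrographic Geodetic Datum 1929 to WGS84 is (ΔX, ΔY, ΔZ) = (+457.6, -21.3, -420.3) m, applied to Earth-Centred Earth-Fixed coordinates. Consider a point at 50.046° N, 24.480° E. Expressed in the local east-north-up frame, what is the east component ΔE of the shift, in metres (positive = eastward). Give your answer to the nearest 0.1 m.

ΔE = -209.0 m

The local east axis at (φ, λ) is (−sin λ, cos λ, 0), so ΔE = −sin(24.480°)·457.6 + cos(24.480°)·(-21.3) = -209.00 m.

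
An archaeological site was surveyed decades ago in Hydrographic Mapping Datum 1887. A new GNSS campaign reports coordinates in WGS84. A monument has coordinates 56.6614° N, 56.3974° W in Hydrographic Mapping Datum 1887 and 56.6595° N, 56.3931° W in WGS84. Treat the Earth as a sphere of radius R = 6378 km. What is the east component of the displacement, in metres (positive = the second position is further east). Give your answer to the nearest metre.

Δφ = 56.6595° − 56.6614° = -0.0019°; Δλ = -56.3931° − -56.3974° = +0.0043°.
1° along a meridian = πR/180 = 111317 m.
ΔN = Δφ × 111317 = -211.5 m; ΔE = Δλ × 111317 × cos(56.6614°) = +0.0043 × 111317 × 0.549586 = 263.1 m.

ΔE = 263 m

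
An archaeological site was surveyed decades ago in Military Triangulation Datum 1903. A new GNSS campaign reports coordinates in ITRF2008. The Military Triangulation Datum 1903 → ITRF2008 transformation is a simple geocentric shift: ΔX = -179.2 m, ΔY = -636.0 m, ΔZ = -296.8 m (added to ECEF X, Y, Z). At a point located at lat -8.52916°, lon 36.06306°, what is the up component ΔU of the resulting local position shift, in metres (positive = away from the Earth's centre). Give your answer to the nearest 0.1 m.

ΔU = -469.5 m

The local up (radial) axis is (cos φ cos λ, cos φ sin λ, sin φ), giving ΔU = -143.258 − 370.257 + 44.019 = -469.50 m.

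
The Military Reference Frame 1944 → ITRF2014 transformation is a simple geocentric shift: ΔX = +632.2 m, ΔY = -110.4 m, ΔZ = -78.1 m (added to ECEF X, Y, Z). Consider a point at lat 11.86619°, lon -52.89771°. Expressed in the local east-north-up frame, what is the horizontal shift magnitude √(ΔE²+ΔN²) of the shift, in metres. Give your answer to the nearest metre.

471 m

The local east axis at (φ, λ) is (−sin λ, cos λ, 0), so ΔE = −sin(-52.89771°)·632.2 + cos(-52.89771°)·(-110.4) = 437.62 m.
The local north axis is (−sin φ cos λ, −sin φ sin λ, cos φ), giving ΔN = -78.420 − 18.106 − 76.431 = -172.96 m.
Horizontal magnitude = √(ΔE² + ΔN²) = √(437.62² + (-172.96)²) = 470.56 m.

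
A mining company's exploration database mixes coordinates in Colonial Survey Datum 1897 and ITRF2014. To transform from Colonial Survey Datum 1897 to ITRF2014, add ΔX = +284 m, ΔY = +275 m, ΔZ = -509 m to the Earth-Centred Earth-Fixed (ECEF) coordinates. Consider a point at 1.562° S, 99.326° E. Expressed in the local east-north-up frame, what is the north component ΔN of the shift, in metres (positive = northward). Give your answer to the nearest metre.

The local north axis is (−sin φ cos λ, −sin φ sin λ, cos φ), giving ΔN = -1.255 + 7.397 − 508.811 = -502.67 m.

ΔN = -503 m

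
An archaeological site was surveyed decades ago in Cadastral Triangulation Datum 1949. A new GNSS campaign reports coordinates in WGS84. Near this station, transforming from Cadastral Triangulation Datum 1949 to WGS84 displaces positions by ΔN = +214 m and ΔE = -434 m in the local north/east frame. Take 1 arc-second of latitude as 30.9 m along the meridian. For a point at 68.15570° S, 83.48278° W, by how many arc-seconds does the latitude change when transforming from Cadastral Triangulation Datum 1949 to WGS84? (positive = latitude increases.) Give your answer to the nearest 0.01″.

1″ of latitude = 30.90 m, so Δφ = 214.0 / 30.90 = 6.926″.

Δφ = 6.93″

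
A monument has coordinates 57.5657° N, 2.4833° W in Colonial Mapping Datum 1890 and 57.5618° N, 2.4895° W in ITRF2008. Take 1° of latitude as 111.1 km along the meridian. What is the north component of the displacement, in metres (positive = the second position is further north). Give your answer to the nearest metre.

ΔN = -433 m

Δφ = 57.5618° − 57.5657° = -0.0039°; Δλ = -2.4895° − -2.4833° = -0.0062°.
ΔN = Δφ × 111100 = -433.3 m; ΔE = Δλ × 111100 × cos(57.5657°) = -0.0062 × 111100 × 0.536332 = -369.4 m.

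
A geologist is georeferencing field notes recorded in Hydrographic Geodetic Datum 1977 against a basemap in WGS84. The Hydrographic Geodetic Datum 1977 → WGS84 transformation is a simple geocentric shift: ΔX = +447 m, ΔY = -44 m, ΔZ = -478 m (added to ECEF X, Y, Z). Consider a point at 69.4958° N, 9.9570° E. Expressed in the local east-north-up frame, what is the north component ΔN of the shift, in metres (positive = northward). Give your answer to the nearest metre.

At φ = 69.4958°, λ = 9.9570°: sin φ = 0.936647, cos φ = 0.350276, sin λ = 0.172909, cos λ = 0.984938.
ΔN = −sin φ cos λ·ΔX − sin φ sin λ·ΔY + cos φ·ΔZ = −(0.936647)(0.984938)(447) − (0.936647)(0.172909)(-44) + (0.350276)(-478) = -572.68 m.

ΔN = -573 m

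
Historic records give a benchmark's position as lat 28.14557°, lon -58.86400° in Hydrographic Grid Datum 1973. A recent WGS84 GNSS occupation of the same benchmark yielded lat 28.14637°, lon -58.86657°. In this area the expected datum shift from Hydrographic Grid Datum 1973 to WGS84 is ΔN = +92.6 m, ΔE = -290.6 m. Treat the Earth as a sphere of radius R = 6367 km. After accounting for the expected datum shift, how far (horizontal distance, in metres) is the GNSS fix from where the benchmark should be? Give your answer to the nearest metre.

39 m

Observed coordinate differences: Δφ = +0.00080°, Δλ = -0.00257°.
Converting to metres (1° lat = 111125 m, cos φ = 0.881752): observed ΔN = 88.9 m, observed ΔE = -251.8 m.
Subtracting the expected shift leaves a residual of 88.9 − (92.6) = -3.7 m north and -251.8 − (-290.6) = 38.8 m east.
Residual distance = √((-3.7)² + 38.8²) = 39.0 m.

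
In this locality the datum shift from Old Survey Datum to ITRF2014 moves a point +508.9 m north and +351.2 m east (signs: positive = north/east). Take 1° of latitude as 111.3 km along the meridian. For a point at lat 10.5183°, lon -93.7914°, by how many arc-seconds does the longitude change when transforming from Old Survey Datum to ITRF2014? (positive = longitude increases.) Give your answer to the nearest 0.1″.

Δλ = 11.6″

At latitude 10.5183°, cos φ = 0.983197.
1° of longitude at this latitude = 111.3 × cos φ = 109.43 km, so Δλ = 351.2 / 109429.8 = 0.0032094° = 11.554″.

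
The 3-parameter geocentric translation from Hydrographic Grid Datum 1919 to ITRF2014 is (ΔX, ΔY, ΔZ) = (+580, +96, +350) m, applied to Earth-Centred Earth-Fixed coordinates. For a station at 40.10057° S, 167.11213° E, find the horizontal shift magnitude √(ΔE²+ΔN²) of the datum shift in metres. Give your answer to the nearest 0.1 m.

237.8 m

The local east axis at (φ, λ) is (−sin λ, cos λ, 0), so ΔE = −sin(167.11213°)·580 + cos(167.11213°)·96 = -222.95 m.
The local north axis is (−sin φ cos λ, −sin φ sin λ, cos φ), giving ΔN = -364.185 + 13.792 + 267.720 = -82.67 m.
Horizontal magnitude = √(ΔE² + ΔN²) = √((-222.95)² + (-82.67)²) = 237.78 m.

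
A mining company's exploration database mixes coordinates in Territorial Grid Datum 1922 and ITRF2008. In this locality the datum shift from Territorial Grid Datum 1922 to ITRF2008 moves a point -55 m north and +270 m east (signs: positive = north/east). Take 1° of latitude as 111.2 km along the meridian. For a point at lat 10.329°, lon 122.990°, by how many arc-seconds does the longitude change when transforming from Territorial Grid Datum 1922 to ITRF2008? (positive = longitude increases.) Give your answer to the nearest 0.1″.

Δλ = 8.9″

At latitude 10.329°, cos φ = 0.983794.
1° of longitude at this latitude = 111.2 × cos φ = 109.40 km, so Δλ = 270.0 / 109397.9 = 0.0024681° = 8.885″.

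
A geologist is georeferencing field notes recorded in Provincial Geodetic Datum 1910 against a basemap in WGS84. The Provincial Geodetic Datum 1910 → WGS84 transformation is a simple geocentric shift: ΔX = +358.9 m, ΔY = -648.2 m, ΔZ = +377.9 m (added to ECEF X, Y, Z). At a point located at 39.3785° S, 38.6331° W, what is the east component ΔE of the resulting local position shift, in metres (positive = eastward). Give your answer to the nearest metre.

ΔE = -282 m

At φ = -39.3785°, λ = -38.6331°: sin φ = -0.634441, cos φ = 0.772972, sin λ = -0.624331, cos λ = 0.781160.
ΔE = −sin λ·ΔX + cos λ·ΔY = −(-0.624331)·(358.9) + (0.781160)·(-648.2) = -282.28 m.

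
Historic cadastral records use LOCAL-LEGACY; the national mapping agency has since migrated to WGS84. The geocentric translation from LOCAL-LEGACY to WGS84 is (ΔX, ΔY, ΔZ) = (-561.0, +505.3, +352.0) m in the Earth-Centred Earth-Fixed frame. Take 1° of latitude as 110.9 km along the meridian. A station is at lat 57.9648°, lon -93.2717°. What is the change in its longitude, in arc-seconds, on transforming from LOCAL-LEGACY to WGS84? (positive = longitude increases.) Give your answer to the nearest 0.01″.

Δλ = -36.04″

sin φ = 0.847722, cos φ = 0.530440, sin λ = -0.998370, cos λ = -0.057071.
East component: ΔE = −sin λ·ΔX + cos λ·ΔY = −(-0.998370)(-561.0) + (-0.057071)(505.3) = -588.92 m.
1° of latitude spans 110900 m; at latitude φ, 1° of longitude spans that × cos φ = 58825.8 m, so Δλ = -588.92 / 58825.8 × 3600 = -36.041″.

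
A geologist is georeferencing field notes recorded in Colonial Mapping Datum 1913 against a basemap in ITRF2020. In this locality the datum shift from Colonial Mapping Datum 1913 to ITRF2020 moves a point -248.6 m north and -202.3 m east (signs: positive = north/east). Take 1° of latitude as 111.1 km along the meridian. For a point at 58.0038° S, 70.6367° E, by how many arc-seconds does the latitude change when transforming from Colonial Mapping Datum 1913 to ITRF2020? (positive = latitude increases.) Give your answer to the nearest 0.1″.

Δφ = -8.1″

1° of latitude = 111.1 km, so Δφ = -248.6 / 111100 = -0.0022376° = -8.055″.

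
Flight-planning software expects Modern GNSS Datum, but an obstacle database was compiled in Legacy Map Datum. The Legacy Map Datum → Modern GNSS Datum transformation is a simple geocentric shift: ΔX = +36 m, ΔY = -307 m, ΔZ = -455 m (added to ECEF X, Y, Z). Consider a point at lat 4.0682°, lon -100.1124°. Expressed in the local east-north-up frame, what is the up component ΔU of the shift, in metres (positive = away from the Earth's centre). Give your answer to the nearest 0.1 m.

At φ = 4.0682°, λ = -100.1124°: sin φ = 0.070944, cos φ = 0.997480, sin λ = -0.984465, cos λ = -0.175580.
ΔU = cos φ cos λ·ΔX + cos φ sin λ·ΔY + sin φ·ΔZ = (0.997480)(-0.175580)(36) + (0.997480)(-0.984465)(-307) + (0.070944)(-455) = 262.88 m.

ΔU = 262.9 m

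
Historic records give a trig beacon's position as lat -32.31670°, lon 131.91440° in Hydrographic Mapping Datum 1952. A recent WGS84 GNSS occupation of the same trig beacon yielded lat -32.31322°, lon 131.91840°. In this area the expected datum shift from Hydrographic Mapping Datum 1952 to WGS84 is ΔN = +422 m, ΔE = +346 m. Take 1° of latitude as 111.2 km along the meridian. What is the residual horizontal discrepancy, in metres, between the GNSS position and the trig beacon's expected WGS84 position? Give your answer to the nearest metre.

Observed coordinate differences: Δφ = +0.00348°, Δλ = +0.00400°.
Converting to metres (1° lat = 111200 m, cos φ = 0.845106): observed ΔN = 387.0 m, observed ΔE = 375.9 m.
Subtracting the expected shift leaves a residual of 387.0 − (422) = -35.0 m north and 375.9 − (346) = 29.9 m east.
Residual distance = √((-35.0)² + 29.9²) = 46.1 m.

46 m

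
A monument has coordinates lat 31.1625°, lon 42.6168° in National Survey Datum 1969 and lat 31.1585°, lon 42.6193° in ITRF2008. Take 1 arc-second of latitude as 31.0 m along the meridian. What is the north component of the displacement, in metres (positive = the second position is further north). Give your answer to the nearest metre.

Δφ = 31.1585° − 31.1625° = -0.0040°; Δλ = 42.6193° − 42.6168° = +0.0025°.
1° of latitude = 3600 × 31.00 = 111600 m.
ΔN = Δφ × 111600 = -446.4 m; ΔE = Δλ × 111600 × cos(31.1625°) = +0.0025 × 111600 × 0.855703 = 238.7 m.

ΔN = -446 m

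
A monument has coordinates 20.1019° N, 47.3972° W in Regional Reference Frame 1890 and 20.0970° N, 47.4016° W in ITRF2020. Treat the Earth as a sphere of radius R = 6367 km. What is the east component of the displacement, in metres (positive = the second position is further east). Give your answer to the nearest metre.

ΔE = -459 m

Δφ = 20.0970° − 20.1019° = -0.0049°; Δλ = -47.4016° − -47.3972° = -0.0044°.
1° along a meridian = πR/180 = 111125 m.
ΔN = Δφ × 111125 = -544.5 m; ΔE = Δλ × 111125 × cos(20.1019°) = -0.0044 × 111125 × 0.939083 = -459.2 m.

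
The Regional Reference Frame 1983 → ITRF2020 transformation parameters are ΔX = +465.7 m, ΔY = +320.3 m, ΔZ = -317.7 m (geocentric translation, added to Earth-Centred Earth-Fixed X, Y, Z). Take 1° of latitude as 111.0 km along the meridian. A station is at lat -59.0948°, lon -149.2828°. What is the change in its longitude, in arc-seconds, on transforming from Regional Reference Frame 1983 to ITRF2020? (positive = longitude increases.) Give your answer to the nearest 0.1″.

sin φ = -0.858018, cos φ = 0.513619, sin λ = -0.510801, cos λ = -0.859699.
East component: ΔE = −sin λ·ΔX + cos λ·ΔY = −(-0.510801)(465.7) + (-0.859699)(320.3) = -37.48 m.
1° of latitude spans 111000 m; at latitude φ, 1° of longitude spans that × cos φ = 57011.7 m, so Δλ = -37.48 / 57011.7 × 3600 = -2.367″.

Δλ = -2.4″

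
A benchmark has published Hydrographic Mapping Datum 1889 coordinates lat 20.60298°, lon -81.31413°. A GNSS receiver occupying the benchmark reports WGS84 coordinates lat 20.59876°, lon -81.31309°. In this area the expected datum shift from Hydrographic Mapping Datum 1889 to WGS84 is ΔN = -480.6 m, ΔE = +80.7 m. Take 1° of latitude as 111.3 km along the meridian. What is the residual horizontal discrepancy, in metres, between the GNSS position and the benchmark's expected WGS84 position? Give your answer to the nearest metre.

30 m

Observed coordinate differences: Δφ = -0.00422°, Δλ = +0.00104°.
Converting to metres (1° lat = 111300 m, cos φ = 0.936041): observed ΔN = -469.7 m, observed ΔE = 108.3 m.
Subtracting the expected shift leaves a residual of -469.7 − (-480.6) = 10.9 m north and 108.3 − (80.7) = 27.6 m east.
Residual distance = √(10.9² + 27.6²) = 29.7 m.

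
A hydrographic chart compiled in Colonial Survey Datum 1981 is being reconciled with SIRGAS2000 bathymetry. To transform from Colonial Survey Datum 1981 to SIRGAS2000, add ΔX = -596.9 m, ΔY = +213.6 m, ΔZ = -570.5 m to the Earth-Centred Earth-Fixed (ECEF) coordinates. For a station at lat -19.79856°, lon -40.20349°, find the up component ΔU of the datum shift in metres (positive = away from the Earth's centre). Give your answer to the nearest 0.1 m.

ΔU = -365.4 m

At φ = -19.79856°, λ = -40.20349°: sin φ = -0.338714, cos φ = 0.940889, sin λ = -0.645504, cos λ = 0.763757.
ΔU = cos φ cos λ·ΔX + cos φ sin λ·ΔY + sin φ·ΔZ = (0.940889)(0.763757)(-596.9) + (0.940889)(-0.645504)(213.6) + (-0.338714)(-570.5) = -365.43 m.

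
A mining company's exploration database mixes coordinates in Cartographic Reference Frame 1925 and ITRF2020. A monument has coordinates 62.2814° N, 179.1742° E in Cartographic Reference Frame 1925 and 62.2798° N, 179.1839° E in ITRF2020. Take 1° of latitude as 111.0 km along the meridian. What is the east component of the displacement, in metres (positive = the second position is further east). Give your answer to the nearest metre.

ΔE = 501 m

Δφ = 62.2798° − 62.2814° = -0.0016°; Δλ = 179.1839° − 179.1742° = +0.0097°.
ΔN = Δφ × 111000 = -177.6 m; ΔE = Δλ × 111000 × cos(62.2814°) = +0.0097 × 111000 × 0.465129 = 500.8 m.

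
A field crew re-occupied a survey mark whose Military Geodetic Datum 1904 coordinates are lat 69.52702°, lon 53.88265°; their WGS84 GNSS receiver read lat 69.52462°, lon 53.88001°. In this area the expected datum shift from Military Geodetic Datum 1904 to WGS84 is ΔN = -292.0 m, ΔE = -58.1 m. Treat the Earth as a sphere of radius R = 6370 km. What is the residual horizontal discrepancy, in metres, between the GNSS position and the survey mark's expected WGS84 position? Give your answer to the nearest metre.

Observed coordinate differences: Δφ = -0.00240°, Δλ = -0.00264°.
Converting to metres (1° lat = 111177 m, cos φ = 0.349766): observed ΔN = -266.8 m, observed ΔE = -102.7 m.
Subtracting the expected shift leaves a residual of -266.8 − (-292.0) = 25.2 m north and -102.7 − (-58.1) = -44.6 m east.
Residual distance = √(25.2² + (-44.6)²) = 51.2 m.

51 m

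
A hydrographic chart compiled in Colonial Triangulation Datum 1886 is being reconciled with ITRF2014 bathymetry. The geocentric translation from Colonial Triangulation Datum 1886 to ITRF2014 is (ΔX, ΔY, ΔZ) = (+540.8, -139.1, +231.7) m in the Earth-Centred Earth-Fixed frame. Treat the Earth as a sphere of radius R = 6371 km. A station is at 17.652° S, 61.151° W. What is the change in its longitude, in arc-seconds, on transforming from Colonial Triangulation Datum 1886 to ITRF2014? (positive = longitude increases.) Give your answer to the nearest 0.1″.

sin φ = -0.303235, cos φ = 0.952916, sin λ = -0.875894, cos λ = 0.482503.
East component: ΔE = −sin λ·ΔX + cos λ·ΔY = −(-0.875894)(540.8) + (0.482503)(-139.1) = 406.57 m.
1° of latitude spans πR/180 = 111195 m; at latitude φ, 1° of longitude spans that × cos φ = 105959.4 m, so Δλ = 406.57 / 105959.4 × 3600 = 13.813″.

Δλ = 13.8″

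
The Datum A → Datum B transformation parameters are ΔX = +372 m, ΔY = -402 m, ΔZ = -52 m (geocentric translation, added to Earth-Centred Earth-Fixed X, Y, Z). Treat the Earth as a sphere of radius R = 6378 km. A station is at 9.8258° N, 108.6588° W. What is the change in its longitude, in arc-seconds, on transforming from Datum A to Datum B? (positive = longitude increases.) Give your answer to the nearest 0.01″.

sin φ = 0.170653, cos φ = 0.985331, sin λ = -0.947441, cos λ = -0.319932.
East component: ΔE = −sin λ·ΔX + cos λ·ΔY = −(-0.947441)(372) + (-0.319932)(-402) = 481.06 m.
1° of latitude spans πR/180 = 111317 m; at latitude φ, 1° of longitude spans that × cos φ = 109684.2 m, so Δλ = 481.06 / 109684.2 × 3600 = 15.789″.

Δλ = 15.79″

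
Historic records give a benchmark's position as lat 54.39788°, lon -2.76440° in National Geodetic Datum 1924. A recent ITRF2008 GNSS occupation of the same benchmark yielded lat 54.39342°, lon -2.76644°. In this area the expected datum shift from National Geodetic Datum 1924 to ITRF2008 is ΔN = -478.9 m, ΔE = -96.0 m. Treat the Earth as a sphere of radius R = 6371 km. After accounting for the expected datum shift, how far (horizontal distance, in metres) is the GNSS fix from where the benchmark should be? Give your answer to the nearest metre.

Observed coordinate differences: Δφ = -0.00446°, Δλ = -0.00204°.
Converting to metres (1° lat = 111195 m, cos φ = 0.582153): observed ΔN = -495.9 m, observed ΔE = -132.1 m.
Subtracting the expected shift leaves a residual of -495.9 − (-478.9) = -17.0 m north and -132.1 − (-96.0) = -36.1 m east.
Residual distance = √((-17.0)² + (-36.1)²) = 39.9 m.

40 m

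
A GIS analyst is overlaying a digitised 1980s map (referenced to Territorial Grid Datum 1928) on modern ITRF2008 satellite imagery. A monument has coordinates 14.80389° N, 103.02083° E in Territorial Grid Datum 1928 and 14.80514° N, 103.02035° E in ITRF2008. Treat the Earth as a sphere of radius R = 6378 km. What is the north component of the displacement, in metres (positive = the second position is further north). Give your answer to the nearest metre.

Δφ = 14.80514° − 14.80389° = +0.00125°; Δλ = 103.02035° − 103.02083° = -0.00048°.
1° along a meridian = πR/180 = 111317 m.
ΔN = Δφ × 111317 = 139.1 m; ΔE = Δλ × 111317 × cos(14.80389°) = -0.00048 × 111317 × 0.966806 = -51.7 m.

ΔN = 139 m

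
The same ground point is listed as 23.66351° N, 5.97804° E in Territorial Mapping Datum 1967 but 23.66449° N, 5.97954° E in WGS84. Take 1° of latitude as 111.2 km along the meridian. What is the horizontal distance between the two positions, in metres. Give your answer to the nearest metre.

188 m

Δφ = 23.66449° − 23.66351° = +0.00098°; Δλ = 5.97954° − 5.97804° = +0.00150°.
ΔN = Δφ × 111200 = 109.0 m; ΔE = Δλ × 111200 × cos(23.66351°) = +0.00150 × 111200 × 0.915918 = 152.8 m.
Distance = √(ΔE² + ΔN²) = √(152.8² + 109.0²) = 187.7 m.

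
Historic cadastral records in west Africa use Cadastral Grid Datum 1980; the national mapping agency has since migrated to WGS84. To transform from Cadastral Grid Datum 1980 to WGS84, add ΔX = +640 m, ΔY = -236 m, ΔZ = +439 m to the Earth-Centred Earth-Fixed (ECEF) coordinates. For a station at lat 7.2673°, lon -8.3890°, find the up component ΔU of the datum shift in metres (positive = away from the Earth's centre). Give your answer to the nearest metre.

ΔU = 718 m

The local up (radial) axis is (cos φ cos λ, cos φ sin λ, sin φ), giving ΔU = 628.066 + 34.154 + 55.533 = 717.75 m.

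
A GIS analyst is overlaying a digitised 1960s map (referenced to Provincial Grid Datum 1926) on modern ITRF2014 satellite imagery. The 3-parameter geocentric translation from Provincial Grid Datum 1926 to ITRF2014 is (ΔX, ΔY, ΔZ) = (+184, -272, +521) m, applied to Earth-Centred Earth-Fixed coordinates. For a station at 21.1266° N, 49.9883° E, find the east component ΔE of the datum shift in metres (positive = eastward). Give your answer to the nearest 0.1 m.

The local east axis at (φ, λ) is (−sin λ, cos λ, 0), so ΔE = −sin(49.9883°)·184 + cos(49.9883°)·(-272) = -315.81 m.

ΔE = -315.8 m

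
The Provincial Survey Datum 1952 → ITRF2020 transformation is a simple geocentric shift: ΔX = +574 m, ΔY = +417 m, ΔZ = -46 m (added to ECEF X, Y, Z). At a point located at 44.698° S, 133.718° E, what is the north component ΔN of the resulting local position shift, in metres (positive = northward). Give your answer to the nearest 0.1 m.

ΔN = -99.7 m

At φ = -44.698°, λ = 133.718°: sin φ = -0.703370, cos φ = 0.710824, sin λ = 0.722750, cos λ = -0.691110.
ΔN = −sin φ cos λ·ΔX − sin φ sin λ·ΔY + cos φ·ΔZ = −(-0.703370)(-0.691110)(574) − (-0.703370)(0.722750)(417) + (0.710824)(-46) = -99.74 m.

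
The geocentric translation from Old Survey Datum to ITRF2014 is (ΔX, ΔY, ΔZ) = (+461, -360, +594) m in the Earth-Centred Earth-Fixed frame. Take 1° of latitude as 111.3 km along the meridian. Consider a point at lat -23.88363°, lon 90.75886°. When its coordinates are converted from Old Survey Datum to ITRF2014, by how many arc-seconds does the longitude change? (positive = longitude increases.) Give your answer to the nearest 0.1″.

Δλ = -16.1″

sin φ = -0.404880, cos φ = 0.914370, sin λ = 0.999912, cos λ = -0.013244.
East component: ΔE = −sin λ·ΔX + cos λ·ΔY = −(0.999912)(461) + (-0.013244)(-360) = -456.19 m.
1° of latitude spans 111300 m; at latitude φ, 1° of longitude spans that × cos φ = 101769.3 m, so Δλ = -456.19 / 101769.3 × 3600 = -16.137″.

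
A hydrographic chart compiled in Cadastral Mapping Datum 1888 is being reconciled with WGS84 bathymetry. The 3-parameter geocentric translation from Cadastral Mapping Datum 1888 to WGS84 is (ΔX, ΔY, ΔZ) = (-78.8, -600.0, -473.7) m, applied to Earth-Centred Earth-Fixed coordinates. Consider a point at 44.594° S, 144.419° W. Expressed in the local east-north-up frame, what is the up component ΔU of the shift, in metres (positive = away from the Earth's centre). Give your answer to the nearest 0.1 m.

ΔU = 626.8 m

At φ = -44.594°, λ = -144.419°: sin φ = -0.702078, cos φ = 0.712100, sin λ = -0.581853, cos λ = -0.813294.
ΔU = cos φ cos λ·ΔX + cos φ sin λ·ΔY + sin φ·ΔZ = (0.712100)(-0.813294)(-78.8) + (0.712100)(-0.581853)(-600.0) + (-0.702078)(-473.7) = 626.81 m.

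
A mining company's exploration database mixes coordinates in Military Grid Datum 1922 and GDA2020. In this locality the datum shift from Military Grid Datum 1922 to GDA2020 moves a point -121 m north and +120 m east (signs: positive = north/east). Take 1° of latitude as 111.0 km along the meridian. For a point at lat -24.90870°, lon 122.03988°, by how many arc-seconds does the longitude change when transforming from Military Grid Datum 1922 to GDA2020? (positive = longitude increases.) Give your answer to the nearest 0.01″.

Δλ = 4.29″

At latitude -24.90870°, cos φ = 0.906980.
1° of longitude at this latitude = 111.0 × cos φ = 100.67 km, so Δλ = 120.0 / 100674.8 = 0.0011920° = 4.291″.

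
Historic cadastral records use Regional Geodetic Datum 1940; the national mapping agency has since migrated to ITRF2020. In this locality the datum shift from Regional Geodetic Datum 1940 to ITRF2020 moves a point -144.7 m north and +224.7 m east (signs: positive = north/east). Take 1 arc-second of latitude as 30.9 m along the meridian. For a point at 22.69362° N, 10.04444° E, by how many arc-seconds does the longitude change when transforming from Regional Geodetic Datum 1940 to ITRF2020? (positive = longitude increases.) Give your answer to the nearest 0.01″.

Δλ = 7.88″

At latitude 22.69362°, cos φ = 0.922581.
1″ of longitude at this latitude = 30.90 × cos φ = 28.5078 m, so Δλ = 224.7 / 28.5078 = 7.882″.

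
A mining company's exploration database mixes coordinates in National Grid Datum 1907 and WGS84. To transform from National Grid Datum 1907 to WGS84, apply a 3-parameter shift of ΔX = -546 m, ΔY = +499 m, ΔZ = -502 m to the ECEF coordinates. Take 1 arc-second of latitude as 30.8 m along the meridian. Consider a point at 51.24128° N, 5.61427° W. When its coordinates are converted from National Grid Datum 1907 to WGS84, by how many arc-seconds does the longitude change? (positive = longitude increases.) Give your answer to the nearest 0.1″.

Δλ = 23.0″

sin φ = 0.779789, cos φ = 0.626042, sin λ = -0.097831, cos λ = 0.995203.
East component: ΔE = −sin λ·ΔX + cos λ·ΔY = −(-0.097831)(-546) + (0.995203)(499) = 443.19 m.
1° of latitude spans 3600 × 30.80 = 110880 m; at latitude φ, 1° of longitude spans that × cos φ = 69415.6 m, so Δλ = 443.19 / 69415.6 × 3600 = 22.985″.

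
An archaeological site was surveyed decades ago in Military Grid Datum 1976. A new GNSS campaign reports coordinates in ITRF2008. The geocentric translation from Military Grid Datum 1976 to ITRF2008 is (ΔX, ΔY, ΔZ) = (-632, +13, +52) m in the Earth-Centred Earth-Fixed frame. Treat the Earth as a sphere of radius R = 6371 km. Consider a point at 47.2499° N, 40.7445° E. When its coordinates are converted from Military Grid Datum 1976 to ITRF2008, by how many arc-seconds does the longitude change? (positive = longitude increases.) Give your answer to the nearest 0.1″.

Δλ = 20.1″

sin φ = 0.734321, cos φ = 0.678802, sin λ = 0.652687, cos λ = 0.757628.
East component: ΔE = −sin λ·ΔX + cos λ·ΔY = −(0.652687)(-632) + (0.757628)(13) = 422.35 m.
1° of latitude spans πR/180 = 111195 m; at latitude φ, 1° of longitude spans that × cos φ = 75479.3 m, so Δλ = 422.35 / 75479.3 × 3600 = 20.144″.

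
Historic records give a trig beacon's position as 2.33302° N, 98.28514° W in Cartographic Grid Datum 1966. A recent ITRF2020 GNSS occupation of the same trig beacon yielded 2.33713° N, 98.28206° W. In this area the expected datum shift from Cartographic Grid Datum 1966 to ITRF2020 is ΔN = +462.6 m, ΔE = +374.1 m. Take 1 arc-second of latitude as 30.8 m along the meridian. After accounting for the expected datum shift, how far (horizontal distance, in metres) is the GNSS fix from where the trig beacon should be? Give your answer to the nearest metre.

Observed coordinate differences: Δφ = +0.00411°, Δλ = +0.00308°.
Converting to metres (1° lat = 110880 m, cos φ = 0.999171): observed ΔN = 455.7 m, observed ΔE = 341.2 m.
Subtracting the expected shift leaves a residual of 455.7 − (462.6) = -6.9 m north and 341.2 − (374.1) = -32.9 m east.
Residual distance = √((-6.9)² + (-32.9)²) = 33.6 m.

34 m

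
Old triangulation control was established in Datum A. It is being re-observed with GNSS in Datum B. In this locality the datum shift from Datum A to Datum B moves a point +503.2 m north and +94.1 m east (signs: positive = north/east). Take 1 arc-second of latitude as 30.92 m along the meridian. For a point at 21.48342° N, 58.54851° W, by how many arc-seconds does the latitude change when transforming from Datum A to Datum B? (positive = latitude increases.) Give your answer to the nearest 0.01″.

1″ of latitude = 30.92 m, so Δφ = 503.2 / 30.92 = 16.274″.

Δφ = 16.27″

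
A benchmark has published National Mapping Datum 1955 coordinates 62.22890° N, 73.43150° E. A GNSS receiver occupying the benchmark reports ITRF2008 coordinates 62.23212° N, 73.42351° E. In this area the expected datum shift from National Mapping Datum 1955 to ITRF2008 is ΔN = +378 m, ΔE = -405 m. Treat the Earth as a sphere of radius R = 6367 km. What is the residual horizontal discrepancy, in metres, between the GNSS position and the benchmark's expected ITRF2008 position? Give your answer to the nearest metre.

22 m

Observed coordinate differences: Δφ = +0.00322°, Δλ = -0.00799°.
Converting to metres (1° lat = 111125 m, cos φ = 0.465940): observed ΔN = 357.8 m, observed ΔE = -413.7 m.
Subtracting the expected shift leaves a residual of 357.8 − (378) = -20.2 m north and -413.7 − (-405) = -8.7 m east.
Residual distance = √((-20.2)² + (-8.7)²) = 22.0 m.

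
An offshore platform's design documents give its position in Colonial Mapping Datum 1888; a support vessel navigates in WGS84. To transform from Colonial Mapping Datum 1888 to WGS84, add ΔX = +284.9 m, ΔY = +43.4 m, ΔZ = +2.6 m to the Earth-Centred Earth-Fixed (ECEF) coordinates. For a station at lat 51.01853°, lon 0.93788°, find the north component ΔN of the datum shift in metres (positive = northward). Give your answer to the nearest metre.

The local north axis is (−sin φ cos λ, −sin φ sin λ, cos φ), giving ΔN = -221.437 − 0.552 + 1.636 = -220.35 m.

ΔN = -220 m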